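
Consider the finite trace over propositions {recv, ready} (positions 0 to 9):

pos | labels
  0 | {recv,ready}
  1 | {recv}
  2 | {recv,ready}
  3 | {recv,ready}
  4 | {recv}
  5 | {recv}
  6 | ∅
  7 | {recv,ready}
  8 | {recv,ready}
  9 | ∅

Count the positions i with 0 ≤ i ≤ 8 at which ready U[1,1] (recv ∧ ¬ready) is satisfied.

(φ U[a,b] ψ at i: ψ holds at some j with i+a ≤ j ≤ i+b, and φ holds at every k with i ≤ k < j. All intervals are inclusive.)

2

Evaluate at each i in [0,8]:
  i=0: ✓ (rhs at j=1; lhs holds on [0,0])
  i=1: ✗ (no rhs in [2,2])
  i=2: ✗ (no rhs in [3,3])
  i=3: ✓ (rhs at j=4; lhs holds on [3,3])
  i=4: ✗ (lhs fails at k=4 before rhs at j=5)
  i=5: ✗ (no rhs in [6,6])
  i=6: ✗ (no rhs in [7,7])
  i=7: ✗ (no rhs in [8,8])
  i=8: ✗ (no rhs in [9,9])
Positions where it holds: {0, 3} → 2.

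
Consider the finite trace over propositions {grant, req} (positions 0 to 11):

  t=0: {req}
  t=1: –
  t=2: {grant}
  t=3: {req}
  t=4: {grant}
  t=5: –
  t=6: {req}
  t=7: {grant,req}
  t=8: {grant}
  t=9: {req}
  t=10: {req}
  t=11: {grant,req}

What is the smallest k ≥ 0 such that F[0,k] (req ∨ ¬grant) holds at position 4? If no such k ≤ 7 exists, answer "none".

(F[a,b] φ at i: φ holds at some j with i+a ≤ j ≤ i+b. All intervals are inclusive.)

Scan j = 4,5,… for (req ∨ ¬grant):
  j=4: fails
  j=5: holds
First hit at j=5, so smallest k = 5-4 = 1.

1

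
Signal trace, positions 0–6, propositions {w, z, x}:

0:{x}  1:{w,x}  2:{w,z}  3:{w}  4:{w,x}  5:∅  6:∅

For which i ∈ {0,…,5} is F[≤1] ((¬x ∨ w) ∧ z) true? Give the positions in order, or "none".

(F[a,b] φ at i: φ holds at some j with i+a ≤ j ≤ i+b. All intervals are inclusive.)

1, 2

Evaluate at each i in [0,5]:
  i=0: ✗ (none in [0,1])
  i=1: ✓ (witness j=2)
  i=2: ✓ (witness j=2)
  i=3: ✗ (none in [3,4])
  i=4: ✗ (none in [4,5])
  i=5: ✗ (none in [5,6])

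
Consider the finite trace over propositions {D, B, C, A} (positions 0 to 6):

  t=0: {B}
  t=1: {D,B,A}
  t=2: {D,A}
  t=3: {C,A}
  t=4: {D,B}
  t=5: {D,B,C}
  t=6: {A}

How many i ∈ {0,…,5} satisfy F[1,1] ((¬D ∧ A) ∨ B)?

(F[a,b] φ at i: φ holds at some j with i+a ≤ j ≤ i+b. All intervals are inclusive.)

5

Evaluate at each i in [0,5]:
  i=0: ✓ (witness j=1)
  i=1: ✗ (none in [2,2])
  i=2: ✓ (witness j=3)
  i=3: ✓ (witness j=4)
  i=4: ✓ (witness j=5)
  i=5: ✓ (witness j=6)
Positions where it holds: {0, 2, 3, 4, 5} → 5.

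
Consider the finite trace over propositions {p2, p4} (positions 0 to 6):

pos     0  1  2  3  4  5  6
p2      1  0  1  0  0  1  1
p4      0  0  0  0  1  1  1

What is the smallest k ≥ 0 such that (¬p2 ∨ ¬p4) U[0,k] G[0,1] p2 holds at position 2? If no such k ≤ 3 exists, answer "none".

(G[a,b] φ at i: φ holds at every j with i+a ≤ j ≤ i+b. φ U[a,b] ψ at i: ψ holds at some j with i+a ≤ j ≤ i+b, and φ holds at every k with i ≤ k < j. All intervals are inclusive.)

3

Need earliest j ≥ 2 with G[0,1] p2, and (¬p2 ∨ ¬p4) at every k in [2,j-1].
  j=2: rhs fails.
  j=3: rhs fails.
  j=4: rhs fails.
  j=5: rhs holds; lhs holds on [2,4]. k = 3.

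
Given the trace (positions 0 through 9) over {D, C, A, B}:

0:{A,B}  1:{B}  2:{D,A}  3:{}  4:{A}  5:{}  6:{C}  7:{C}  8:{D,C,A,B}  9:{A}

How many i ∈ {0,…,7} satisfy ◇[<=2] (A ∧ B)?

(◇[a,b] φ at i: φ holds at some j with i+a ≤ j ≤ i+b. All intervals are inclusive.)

Evaluate at each i in [0,7]:
  i=0: ✓ (witness j=0)
  i=1: ✗ (none in [1,3])
  i=2: ✗ (none in [2,4])
  i=3: ✗ (none in [3,5])
  i=4: ✗ (none in [4,6])
  i=5: ✗ (none in [5,7])
  i=6: ✓ (witness j=8)
  i=7: ✓ (witness j=8)
Positions where it holds: {0, 6, 7} → 3.

3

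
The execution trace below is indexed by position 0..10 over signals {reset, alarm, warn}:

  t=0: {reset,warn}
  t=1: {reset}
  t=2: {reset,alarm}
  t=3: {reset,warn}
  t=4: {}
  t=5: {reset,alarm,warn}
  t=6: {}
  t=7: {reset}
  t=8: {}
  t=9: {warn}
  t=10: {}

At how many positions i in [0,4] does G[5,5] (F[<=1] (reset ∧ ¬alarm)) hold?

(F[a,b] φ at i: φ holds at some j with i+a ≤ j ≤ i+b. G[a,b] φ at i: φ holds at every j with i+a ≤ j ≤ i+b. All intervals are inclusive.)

Evaluate at each i in [0,4]:
  i=0: ✗ (fails at j=5)
  i=1: ✓ (all of [6,6])
  i=2: ✓ (all of [7,7])
  i=3: ✗ (fails at j=8)
  i=4: ✗ (fails at j=9)
Positions where it holds: {1, 2} → 2.

2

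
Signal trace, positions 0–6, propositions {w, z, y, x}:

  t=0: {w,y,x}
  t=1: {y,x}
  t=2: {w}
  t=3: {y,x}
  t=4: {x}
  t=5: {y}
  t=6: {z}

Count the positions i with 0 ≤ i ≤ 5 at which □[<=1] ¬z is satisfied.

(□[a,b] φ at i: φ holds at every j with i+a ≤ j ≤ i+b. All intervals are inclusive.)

Evaluate at each i in [0,5]:
  i=0: ✓ (all of [0,1])
  i=1: ✓ (all of [1,2])
  i=2: ✓ (all of [2,3])
  i=3: ✓ (all of [3,4])
  i=4: ✓ (all of [4,5])
  i=5: ✗ (fails at j=6)
Positions where it holds: {0, 1, 2, 3, 4} → 5.

5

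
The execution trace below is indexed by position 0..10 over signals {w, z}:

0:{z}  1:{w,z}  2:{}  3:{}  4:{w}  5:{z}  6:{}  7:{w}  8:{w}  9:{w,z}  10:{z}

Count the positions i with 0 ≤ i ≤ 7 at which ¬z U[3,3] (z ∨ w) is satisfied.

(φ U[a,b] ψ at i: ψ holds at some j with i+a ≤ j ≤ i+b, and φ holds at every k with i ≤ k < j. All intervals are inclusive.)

2

Evaluate at each i in [0,7]:
  i=0: ✗ (no rhs in [3,3])
  i=1: ✗ (lhs fails at k=1 before rhs at j=4)
  i=2: ✓ (rhs at j=5; lhs holds on [2,4])
  i=3: ✗ (no rhs in [6,6])
  i=4: ✗ (lhs fails at k=5 before rhs at j=7)
  i=5: ✗ (lhs fails at k=5 before rhs at j=8)
  i=6: ✓ (rhs at j=9; lhs holds on [6,8])
  i=7: ✗ (lhs fails at k=9 before rhs at j=10)
Positions where it holds: {2, 6} → 2.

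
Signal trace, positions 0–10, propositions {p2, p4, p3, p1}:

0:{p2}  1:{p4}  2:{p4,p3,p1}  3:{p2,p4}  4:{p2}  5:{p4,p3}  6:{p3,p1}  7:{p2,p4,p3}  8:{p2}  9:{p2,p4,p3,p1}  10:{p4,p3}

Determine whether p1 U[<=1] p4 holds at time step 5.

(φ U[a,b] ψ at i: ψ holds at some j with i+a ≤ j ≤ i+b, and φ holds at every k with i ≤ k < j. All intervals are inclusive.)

True

Need some j in [5,6] with p4, and p1 at every k in [5,j-1].
  j=5: p4 holds; no prefix to check → satisfied.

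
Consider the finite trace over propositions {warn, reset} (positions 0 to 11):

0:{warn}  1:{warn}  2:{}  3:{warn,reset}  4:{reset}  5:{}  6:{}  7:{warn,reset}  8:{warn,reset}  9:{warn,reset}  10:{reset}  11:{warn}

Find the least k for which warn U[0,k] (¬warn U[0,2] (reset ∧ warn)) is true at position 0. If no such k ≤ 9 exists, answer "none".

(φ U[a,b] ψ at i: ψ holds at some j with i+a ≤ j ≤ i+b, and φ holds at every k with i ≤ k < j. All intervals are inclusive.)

2

Need earliest j ≥ 0 with (¬warn U[0,2] (reset ∧ warn)), and warn at every k in [0,j-1].
  j=0: rhs fails.
  j=1: rhs fails.
  j=2: rhs holds; lhs holds on [0,1]. k = 2.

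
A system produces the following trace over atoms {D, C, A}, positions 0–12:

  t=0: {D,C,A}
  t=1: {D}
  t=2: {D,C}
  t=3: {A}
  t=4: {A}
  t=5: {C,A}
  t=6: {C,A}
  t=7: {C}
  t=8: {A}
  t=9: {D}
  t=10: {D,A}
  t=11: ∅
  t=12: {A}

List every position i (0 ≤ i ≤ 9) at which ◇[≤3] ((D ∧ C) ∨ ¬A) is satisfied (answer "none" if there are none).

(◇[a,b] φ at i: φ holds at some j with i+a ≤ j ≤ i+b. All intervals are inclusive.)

0, 1, 2, 4, 5, 6, 7, 8, 9

Evaluate at each i in [0,9]:
  i=0: ✓ (witness j=0)
  i=1: ✓ (witness j=1)
  i=2: ✓ (witness j=2)
  i=3: ✗ (none in [3,6])
  i=4: ✓ (witness j=7)
  i=5: ✓ (witness j=7)
  i=6: ✓ (witness j=7)
  i=7: ✓ (witness j=7)
  i=8: ✓ (witness j=9)
  i=9: ✓ (witness j=9)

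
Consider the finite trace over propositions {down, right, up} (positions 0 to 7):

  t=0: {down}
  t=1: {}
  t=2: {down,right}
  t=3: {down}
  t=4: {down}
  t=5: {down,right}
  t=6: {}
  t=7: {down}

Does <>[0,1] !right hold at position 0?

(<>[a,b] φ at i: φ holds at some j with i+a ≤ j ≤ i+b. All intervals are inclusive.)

Check !right at each j in [0,1]:
  j=0: true
  j=1: true
Found at j=0 → formula holds.

Yes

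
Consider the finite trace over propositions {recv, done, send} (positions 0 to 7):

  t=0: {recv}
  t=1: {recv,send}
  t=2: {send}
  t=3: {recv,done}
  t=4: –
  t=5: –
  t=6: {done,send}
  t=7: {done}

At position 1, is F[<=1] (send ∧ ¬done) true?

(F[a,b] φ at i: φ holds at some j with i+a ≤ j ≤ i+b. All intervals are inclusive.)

True

Check (send ∧ ¬done) at each j in [1,2]:
  j=1: true
  j=2: true
Found at j=1 → formula holds.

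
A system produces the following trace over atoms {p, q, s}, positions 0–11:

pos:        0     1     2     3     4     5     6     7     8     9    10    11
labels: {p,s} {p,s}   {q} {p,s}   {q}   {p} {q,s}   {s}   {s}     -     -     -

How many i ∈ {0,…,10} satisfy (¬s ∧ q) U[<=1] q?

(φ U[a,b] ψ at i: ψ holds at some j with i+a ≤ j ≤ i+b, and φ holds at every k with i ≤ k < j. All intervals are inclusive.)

Evaluate at each i in [0,10]:
  i=0: ✗ (no rhs in [0,1])
  i=1: ✗ (lhs fails at k=1 before rhs at j=2)
  i=2: ✓ (rhs at j=2)
  i=3: ✗ (lhs fails at k=3 before rhs at j=4)
  i=4: ✓ (rhs at j=4)
  i=5: ✗ (lhs fails at k=5 before rhs at j=6)
  i=6: ✓ (rhs at j=6)
  i=7: ✗ (no rhs in [7,8])
  i=8: ✗ (no rhs in [8,9])
  i=9: ✗ (no rhs in [9,10])
  i=10: ✗ (no rhs in [10,11])
Positions where it holds: {2, 4, 6} → 3.

3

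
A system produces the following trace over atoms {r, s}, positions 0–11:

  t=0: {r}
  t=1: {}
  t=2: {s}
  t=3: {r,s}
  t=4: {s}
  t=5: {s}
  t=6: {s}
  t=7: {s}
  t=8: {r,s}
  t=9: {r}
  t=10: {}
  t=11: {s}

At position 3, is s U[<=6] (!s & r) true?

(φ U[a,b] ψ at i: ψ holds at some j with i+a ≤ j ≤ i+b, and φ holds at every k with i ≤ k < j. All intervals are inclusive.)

Yes

Need some j in [3,9] with (!s & r), and s at every k in [3,j-1].
  j=3: (!s & r) false.
  j=4: (!s & r) false.
  j=5: (!s & r) false.
  j=6: (!s & r) false.
  j=7: (!s & r) false.
  j=8: (!s & r) false.
  j=9: (!s & r) holds; s holds at every k in [3,8] → satisfied.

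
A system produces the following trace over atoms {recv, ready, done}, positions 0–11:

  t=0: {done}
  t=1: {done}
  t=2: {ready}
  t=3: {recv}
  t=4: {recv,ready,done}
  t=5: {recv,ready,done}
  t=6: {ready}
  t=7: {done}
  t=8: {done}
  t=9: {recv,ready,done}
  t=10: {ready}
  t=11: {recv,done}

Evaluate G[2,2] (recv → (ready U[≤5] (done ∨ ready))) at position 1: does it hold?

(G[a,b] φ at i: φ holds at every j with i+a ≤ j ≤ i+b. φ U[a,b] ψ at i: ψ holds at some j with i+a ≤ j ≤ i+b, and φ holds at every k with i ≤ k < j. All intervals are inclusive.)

Check (recv → (ready U[≤5] (done ∨ ready))) at every j in [3,3]:
  j=3: antecedent true; consequent fails → ✗
Fails at j=3 → formula fails.

No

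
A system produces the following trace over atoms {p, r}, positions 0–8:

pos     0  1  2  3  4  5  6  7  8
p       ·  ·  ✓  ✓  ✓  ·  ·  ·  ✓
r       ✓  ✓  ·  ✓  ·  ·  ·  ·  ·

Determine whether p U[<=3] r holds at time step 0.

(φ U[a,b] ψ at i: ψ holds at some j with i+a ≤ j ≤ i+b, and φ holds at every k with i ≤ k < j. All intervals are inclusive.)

Yes

Need some j in [0,3] with r, and p at every k in [0,j-1].
  j=0: r holds; no prefix to check → satisfied.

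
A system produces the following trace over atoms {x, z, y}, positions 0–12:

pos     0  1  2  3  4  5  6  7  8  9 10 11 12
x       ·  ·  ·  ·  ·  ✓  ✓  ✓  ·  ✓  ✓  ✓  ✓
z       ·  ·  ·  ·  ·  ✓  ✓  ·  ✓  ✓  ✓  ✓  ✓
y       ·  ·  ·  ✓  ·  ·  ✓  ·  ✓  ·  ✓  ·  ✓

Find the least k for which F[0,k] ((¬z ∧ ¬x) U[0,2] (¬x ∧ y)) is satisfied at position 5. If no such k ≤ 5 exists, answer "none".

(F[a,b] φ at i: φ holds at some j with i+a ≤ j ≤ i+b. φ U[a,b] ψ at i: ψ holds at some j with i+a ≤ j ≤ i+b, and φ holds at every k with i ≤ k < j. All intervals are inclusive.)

3

Scan j = 5,6,… for ((¬z ∧ ¬x) U[0,2] (¬x ∧ y)):
  j=5: fails
  j=6: fails
  j=7: fails
  j=8: holds
First hit at j=8, so smallest k = 8-5 = 3.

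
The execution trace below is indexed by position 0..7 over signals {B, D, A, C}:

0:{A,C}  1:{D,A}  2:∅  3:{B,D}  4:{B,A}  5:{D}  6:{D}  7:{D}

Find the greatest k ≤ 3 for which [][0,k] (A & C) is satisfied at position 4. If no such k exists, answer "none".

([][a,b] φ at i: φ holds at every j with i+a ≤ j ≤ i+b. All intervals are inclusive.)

(A & C) must hold from j=4 onward; find where it first fails.
  j=4: fails → no k works.

none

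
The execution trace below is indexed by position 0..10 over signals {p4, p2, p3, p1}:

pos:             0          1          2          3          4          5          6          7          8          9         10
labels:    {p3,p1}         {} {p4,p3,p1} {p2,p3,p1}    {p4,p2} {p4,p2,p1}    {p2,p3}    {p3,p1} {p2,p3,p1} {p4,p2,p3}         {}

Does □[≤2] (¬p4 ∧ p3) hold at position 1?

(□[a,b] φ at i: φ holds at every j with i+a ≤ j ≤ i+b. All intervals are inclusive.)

False

Check (¬p4 ∧ p3) at every j in [1,3]:
  j=1: false
  j=2: false
  j=3: true
Fails at j=1 → formula fails.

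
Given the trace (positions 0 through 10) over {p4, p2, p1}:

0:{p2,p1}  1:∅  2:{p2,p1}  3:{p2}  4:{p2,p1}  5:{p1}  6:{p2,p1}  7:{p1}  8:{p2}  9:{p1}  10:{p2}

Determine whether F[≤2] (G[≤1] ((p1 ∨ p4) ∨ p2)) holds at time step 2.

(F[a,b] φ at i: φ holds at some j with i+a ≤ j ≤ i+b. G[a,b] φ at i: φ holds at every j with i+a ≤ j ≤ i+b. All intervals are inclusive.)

Check G[≤1] ((p1 ∨ p4) ∨ p2) at each j in [2,4]:
  j=2: holds on [2,3]
  j=3: holds on [3,4]
  j=4: holds on [4,5]
Found at j=2 → formula holds.

True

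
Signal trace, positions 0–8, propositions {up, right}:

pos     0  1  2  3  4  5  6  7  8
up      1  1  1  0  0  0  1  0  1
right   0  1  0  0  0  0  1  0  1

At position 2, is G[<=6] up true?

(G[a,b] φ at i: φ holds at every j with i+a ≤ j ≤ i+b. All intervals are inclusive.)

No

Check up at every j in [2,8]:
  j=2: true
  j=3: false
  j=4: false
  j=5: false
  j=6: true
  j=7: false
  j=8: true
Fails at j=3 → formula fails.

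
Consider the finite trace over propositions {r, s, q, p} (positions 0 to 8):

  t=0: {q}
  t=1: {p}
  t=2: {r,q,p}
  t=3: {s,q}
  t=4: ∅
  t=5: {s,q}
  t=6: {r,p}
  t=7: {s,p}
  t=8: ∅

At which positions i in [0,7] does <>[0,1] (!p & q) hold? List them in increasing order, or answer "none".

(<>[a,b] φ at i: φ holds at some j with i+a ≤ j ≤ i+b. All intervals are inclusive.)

Evaluate at each i in [0,7]:
  i=0: ✓ (witness j=0)
  i=1: ✗ (none in [1,2])
  i=2: ✓ (witness j=3)
  i=3: ✓ (witness j=3)
  i=4: ✓ (witness j=5)
  i=5: ✓ (witness j=5)
  i=6: ✗ (none in [6,7])
  i=7: ✗ (none in [7,8])

0, 2, 3, 4, 5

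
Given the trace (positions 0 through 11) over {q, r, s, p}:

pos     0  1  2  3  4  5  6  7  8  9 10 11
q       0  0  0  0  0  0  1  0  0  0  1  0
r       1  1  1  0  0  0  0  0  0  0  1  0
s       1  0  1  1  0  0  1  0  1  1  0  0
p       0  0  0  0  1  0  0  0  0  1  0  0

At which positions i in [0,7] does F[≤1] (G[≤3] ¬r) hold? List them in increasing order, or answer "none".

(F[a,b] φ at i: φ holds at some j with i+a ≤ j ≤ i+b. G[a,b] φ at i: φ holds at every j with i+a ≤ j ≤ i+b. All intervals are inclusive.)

2, 3, 4, 5, 6

Evaluate at each i in [0,7]:
  i=0: ✗ (none in [0,1])
  i=1: ✗ (none in [1,2])
  i=2: ✓ (witness j=3)
  i=3: ✓ (witness j=3)
  i=4: ✓ (witness j=4)
  i=5: ✓ (witness j=5)
  i=6: ✓ (witness j=6)
  i=7: ✗ (none in [7,8])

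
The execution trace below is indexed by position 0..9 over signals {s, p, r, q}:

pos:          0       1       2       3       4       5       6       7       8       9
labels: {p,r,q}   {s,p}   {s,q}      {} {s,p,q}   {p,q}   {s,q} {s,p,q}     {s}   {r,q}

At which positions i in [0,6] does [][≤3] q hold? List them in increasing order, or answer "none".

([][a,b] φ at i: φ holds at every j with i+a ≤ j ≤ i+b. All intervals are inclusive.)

4

Evaluate at each i in [0,6]:
  i=0: ✗ (fails at j=1)
  i=1: ✗ (fails at j=1)
  i=2: ✗ (fails at j=3)
  i=3: ✗ (fails at j=3)
  i=4: ✓ (all of [4,7])
  i=5: ✗ (fails at j=8)
  i=6: ✗ (fails at j=8)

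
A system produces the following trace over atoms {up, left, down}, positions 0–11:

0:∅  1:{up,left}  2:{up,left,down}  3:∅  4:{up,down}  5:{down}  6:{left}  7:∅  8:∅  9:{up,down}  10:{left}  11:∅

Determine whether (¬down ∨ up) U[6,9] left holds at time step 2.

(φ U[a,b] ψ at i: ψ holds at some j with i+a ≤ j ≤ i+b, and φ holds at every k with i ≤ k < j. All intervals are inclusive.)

No

Need some j in [8,11] with left, and (¬down ∨ up) at every k in [2,j-1].
  j=8: left false.
  j=9: left false.
  j=10: left holds, but (¬down ∨ up) fails at k=5 → not this j.
  j=11: left false.
No j in the window works → until fails.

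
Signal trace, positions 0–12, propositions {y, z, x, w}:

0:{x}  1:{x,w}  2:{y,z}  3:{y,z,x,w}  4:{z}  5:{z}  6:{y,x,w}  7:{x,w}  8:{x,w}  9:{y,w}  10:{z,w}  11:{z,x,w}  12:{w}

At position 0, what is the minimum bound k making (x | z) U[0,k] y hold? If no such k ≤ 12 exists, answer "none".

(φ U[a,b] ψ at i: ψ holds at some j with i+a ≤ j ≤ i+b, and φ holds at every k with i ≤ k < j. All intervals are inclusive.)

Need earliest j ≥ 0 with y, and (x | z) at every k in [0,j-1].
  j=0: rhs fails.
  j=1: rhs fails.
  j=2: rhs holds; lhs holds on [0,1]. k = 2.

2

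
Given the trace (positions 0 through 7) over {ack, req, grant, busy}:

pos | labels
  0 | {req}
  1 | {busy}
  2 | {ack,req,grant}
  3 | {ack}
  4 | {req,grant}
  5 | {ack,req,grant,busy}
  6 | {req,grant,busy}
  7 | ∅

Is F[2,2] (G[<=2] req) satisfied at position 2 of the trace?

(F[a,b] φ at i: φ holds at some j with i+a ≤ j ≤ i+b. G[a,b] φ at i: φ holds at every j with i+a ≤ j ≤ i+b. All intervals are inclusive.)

Holds

Check G[<=2] req at each j in [4,4]:
  j=4: holds on [4,6]
Found at j=4 → formula holds.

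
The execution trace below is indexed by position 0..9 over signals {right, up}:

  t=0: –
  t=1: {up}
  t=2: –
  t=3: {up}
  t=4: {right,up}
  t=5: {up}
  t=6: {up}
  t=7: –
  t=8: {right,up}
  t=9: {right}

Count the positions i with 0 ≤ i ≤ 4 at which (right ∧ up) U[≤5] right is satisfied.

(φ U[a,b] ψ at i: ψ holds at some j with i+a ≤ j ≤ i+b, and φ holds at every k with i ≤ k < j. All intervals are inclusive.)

Evaluate at each i in [0,4]:
  i=0: ✗ (lhs fails at k=0 before rhs at j=4)
  i=1: ✗ (lhs fails at k=1 before rhs at j=4)
  i=2: ✗ (lhs fails at k=2 before rhs at j=4)
  i=3: ✗ (lhs fails at k=3 before rhs at j=4)
  i=4: ✓ (rhs at j=4)
Positions where it holds: {4} → 1.

1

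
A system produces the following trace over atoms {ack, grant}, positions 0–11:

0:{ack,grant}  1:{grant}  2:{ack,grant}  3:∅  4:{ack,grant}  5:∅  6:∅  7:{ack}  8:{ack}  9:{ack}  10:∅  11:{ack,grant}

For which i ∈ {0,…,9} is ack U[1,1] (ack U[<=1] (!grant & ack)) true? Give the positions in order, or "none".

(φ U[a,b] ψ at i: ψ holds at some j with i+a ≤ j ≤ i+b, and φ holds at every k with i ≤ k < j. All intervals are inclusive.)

Evaluate at each i in [0,9]:
  i=0: ✗ (no rhs in [1,1])
  i=1: ✗ (no rhs in [2,2])
  i=2: ✗ (no rhs in [3,3])
  i=3: ✗ (no rhs in [4,4])
  i=4: ✗ (no rhs in [5,5])
  i=5: ✗ (no rhs in [6,6])
  i=6: ✗ (lhs fails at k=6 before rhs at j=7)
  i=7: ✓ (rhs at j=8; lhs holds on [7,7])
  i=8: ✓ (rhs at j=9; lhs holds on [8,8])
  i=9: ✗ (no rhs in [10,10])

7, 8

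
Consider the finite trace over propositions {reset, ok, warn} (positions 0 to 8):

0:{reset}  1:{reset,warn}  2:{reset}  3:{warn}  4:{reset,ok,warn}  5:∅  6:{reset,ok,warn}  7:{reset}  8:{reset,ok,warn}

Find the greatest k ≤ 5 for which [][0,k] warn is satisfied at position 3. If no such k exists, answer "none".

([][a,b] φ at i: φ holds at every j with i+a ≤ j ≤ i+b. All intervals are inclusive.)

1

warn must hold from j=3 onward; find where it first fails.
  j=3: holds
  j=4: holds
  j=5: fails
Holds on [3,4], so largest k = 1.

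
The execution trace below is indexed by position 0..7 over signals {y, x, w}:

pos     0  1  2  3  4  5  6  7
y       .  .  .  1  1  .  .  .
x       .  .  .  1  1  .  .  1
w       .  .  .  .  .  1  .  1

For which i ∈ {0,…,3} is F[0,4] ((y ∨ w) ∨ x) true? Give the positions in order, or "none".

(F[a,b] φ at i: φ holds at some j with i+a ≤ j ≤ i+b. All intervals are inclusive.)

0, 1, 2, 3

Evaluate at each i in [0,3]:
  i=0: ✓ (witness j=3)
  i=1: ✓ (witness j=3)
  i=2: ✓ (witness j=3)
  i=3: ✓ (witness j=3)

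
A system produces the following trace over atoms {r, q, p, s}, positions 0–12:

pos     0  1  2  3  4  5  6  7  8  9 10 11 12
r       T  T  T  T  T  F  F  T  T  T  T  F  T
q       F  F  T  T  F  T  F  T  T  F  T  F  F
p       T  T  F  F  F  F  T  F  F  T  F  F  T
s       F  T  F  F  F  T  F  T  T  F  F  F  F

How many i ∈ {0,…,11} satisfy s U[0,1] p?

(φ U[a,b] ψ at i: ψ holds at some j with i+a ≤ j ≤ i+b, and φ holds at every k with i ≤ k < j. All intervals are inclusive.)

6

Evaluate at each i in [0,11]:
  i=0: ✓ (rhs at j=0)
  i=1: ✓ (rhs at j=1)
  i=2: ✗ (no rhs in [2,3])
  i=3: ✗ (no rhs in [3,4])
  i=4: ✗ (no rhs in [4,5])
  i=5: ✓ (rhs at j=6; lhs holds on [5,5])
  i=6: ✓ (rhs at j=6)
  i=7: ✗ (no rhs in [7,8])
  i=8: ✓ (rhs at j=9; lhs holds on [8,8])
  i=9: ✓ (rhs at j=9)
  i=10: ✗ (no rhs in [10,11])
  i=11: ✗ (lhs fails at k=11 before rhs at j=12)
Positions where it holds: {0, 1, 5, 6, 8, 9} → 6.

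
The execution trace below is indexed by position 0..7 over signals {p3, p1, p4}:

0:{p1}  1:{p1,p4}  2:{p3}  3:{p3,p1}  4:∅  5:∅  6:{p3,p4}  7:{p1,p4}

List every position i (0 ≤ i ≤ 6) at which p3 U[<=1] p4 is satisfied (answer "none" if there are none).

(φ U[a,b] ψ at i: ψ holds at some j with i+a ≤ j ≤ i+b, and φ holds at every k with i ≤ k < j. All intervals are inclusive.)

1, 6

Evaluate at each i in [0,6]:
  i=0: ✗ (lhs fails at k=0 before rhs at j=1)
  i=1: ✓ (rhs at j=1)
  i=2: ✗ (no rhs in [2,3])
  i=3: ✗ (no rhs in [3,4])
  i=4: ✗ (no rhs in [4,5])
  i=5: ✗ (lhs fails at k=5 before rhs at j=6)
  i=6: ✓ (rhs at j=6)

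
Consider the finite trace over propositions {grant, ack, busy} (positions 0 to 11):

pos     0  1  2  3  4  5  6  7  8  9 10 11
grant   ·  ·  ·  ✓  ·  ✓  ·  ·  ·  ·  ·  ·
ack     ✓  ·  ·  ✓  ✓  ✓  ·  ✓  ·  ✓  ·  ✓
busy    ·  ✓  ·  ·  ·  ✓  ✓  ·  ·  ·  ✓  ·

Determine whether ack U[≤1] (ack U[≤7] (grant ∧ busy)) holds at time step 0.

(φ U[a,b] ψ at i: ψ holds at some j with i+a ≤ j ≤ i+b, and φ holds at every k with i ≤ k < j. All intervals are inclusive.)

Need some j in [0,1] with (ack U[≤7] (grant ∧ busy)), and ack at every k in [0,j-1].
  j=0: (ack U[≤7] (grant ∧ busy)) — fails.
  j=1: (ack U[≤7] (grant ∧ busy)) — fails.
No j in the window works → until fails.

No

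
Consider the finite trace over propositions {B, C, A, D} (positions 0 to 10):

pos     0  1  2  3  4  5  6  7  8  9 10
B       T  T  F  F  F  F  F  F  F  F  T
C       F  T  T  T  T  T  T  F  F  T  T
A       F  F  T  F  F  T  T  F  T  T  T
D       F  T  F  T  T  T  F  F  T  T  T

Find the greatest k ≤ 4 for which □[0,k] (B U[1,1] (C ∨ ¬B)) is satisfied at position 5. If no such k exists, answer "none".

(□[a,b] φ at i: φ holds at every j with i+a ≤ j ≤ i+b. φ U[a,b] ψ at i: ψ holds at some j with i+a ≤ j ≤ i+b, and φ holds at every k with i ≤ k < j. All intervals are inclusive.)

none

(B U[1,1] (C ∨ ¬B)) must hold from j=5 onward; find where it first fails.
  j=5: fails → no k works.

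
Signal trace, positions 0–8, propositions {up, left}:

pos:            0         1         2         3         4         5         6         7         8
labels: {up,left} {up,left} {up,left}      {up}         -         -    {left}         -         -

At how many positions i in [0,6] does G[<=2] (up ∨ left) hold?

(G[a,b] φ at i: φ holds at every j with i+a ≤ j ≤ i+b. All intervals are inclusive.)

Evaluate at each i in [0,6]:
  i=0: ✓ (all of [0,2])
  i=1: ✓ (all of [1,3])
  i=2: ✗ (fails at j=4)
  i=3: ✗ (fails at j=4)
  i=4: ✗ (fails at j=4)
  i=5: ✗ (fails at j=5)
  i=6: ✗ (fails at j=7)
Positions where it holds: {0, 1} → 2.

2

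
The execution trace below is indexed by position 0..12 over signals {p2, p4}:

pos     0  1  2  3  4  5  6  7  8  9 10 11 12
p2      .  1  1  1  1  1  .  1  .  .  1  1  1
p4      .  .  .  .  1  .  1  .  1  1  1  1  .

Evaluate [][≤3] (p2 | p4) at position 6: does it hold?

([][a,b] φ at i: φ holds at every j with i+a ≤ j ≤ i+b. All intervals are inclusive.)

Check (p2 | p4) at every j in [6,9]:
  j=6: true
  j=7: true
  j=8: true
  j=9: true
All positions satisfy it → formula holds.

Yes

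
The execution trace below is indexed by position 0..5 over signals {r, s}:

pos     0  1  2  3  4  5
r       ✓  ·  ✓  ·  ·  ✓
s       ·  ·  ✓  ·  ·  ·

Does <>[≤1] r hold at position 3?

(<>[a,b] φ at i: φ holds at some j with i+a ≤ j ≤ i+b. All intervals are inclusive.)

Check r at each j in [3,4]:
  j=3: false
  j=4: false
No position in the window satisfies it → formula fails.

No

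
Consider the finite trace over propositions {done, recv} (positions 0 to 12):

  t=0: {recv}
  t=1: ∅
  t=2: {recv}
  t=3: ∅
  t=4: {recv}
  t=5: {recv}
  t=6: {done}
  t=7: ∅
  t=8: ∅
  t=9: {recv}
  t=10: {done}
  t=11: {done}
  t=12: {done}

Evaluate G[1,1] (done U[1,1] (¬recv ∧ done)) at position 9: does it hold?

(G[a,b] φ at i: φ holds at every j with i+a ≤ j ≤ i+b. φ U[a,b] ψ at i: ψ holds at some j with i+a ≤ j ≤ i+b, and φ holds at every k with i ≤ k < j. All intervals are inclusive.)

Holds

Check (done U[1,1] (¬recv ∧ done)) at every j in [10,10]:
  j=10: holds
All positions satisfy it → formula holds.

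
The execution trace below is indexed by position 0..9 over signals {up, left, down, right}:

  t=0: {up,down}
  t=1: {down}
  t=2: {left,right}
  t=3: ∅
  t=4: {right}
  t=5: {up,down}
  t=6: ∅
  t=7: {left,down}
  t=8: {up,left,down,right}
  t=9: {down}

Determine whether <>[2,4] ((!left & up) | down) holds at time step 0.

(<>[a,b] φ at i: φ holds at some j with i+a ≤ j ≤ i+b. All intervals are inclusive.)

False

Check ((!left & up) | down) at each j in [2,4]:
  j=2: false
  j=3: false
  j=4: false
No position in the window satisfies it → formula fails.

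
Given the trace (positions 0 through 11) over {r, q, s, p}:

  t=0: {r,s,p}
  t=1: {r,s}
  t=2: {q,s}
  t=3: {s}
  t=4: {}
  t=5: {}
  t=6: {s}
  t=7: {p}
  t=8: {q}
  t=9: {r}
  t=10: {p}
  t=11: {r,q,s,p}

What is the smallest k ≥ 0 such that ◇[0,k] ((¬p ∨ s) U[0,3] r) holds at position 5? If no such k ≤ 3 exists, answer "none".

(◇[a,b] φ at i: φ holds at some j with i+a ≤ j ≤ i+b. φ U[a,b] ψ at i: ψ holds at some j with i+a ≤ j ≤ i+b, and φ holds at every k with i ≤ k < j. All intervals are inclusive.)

Scan j = 5,6,… for ((¬p ∨ s) U[0,3] r):
  j=5: fails
  j=6: fails
  j=7: fails
  j=8: holds
First hit at j=8, so smallest k = 8-5 = 3.

3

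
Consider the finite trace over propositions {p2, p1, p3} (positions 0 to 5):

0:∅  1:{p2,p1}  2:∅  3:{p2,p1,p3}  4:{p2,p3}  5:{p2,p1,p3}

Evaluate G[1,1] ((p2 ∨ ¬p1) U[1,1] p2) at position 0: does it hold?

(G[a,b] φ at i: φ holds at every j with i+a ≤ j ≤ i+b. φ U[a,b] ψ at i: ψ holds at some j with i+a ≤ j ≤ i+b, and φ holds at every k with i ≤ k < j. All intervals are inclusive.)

Check ((p2 ∨ ¬p1) U[1,1] p2) at every j in [1,1]:
  j=1: fails
Fails at j=1 → formula fails.

Does not hold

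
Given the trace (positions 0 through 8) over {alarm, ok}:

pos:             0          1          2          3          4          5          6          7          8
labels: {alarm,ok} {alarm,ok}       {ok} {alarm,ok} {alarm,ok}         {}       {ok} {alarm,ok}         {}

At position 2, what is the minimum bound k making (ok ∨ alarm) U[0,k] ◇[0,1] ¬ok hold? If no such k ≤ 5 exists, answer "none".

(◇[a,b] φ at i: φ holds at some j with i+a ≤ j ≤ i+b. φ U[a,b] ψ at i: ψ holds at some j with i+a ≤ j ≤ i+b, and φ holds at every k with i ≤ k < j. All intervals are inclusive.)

Need earliest j ≥ 2 with ◇[0,1] ¬ok, and (ok ∨ alarm) at every k in [2,j-1].
  j=2: rhs fails.
  j=3: rhs fails.
  j=4: rhs holds; lhs holds on [2,3]. k = 2.

2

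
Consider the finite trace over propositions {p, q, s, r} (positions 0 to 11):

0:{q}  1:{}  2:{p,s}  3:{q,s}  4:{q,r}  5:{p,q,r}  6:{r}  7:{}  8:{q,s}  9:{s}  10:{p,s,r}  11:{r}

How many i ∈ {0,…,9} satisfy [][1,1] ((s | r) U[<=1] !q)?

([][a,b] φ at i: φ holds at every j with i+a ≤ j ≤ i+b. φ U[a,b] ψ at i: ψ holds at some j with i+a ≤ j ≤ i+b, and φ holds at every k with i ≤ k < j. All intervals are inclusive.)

8

Evaluate at each i in [0,9]:
  i=0: ✓ (all of [1,1])
  i=1: ✓ (all of [2,2])
  i=2: ✗ (fails at j=3)
  i=3: ✗ (fails at j=4)
  i=4: ✓ (all of [5,5])
  i=5: ✓ (all of [6,6])
  i=6: ✓ (all of [7,7])
  i=7: ✓ (all of [8,8])
  i=8: ✓ (all of [9,9])
  i=9: ✓ (all of [10,10])
Positions where it holds: {0, 1, 4, 5, 6, 7, 8, 9} → 8.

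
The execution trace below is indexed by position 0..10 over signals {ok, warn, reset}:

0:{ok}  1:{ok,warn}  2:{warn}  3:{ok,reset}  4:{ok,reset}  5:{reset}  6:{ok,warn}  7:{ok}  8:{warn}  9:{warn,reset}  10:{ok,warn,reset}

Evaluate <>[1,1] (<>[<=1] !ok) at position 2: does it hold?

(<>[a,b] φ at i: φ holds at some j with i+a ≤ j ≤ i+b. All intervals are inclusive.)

Check <>[<=1] !ok at each j in [3,3]:
  j=3: fails (none in [3,4])
No position in the window satisfies it → formula fails.

Does not hold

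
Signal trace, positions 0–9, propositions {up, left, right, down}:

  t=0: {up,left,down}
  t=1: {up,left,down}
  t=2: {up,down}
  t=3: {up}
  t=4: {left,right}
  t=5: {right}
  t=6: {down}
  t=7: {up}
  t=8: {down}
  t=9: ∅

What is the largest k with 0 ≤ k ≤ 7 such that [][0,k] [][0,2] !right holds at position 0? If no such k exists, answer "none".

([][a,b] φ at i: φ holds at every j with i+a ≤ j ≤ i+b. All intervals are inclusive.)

[][0,2] !right must hold from j=0 onward; find where it first fails.
  j=0: holds
  j=1: holds
  j=2: fails
Holds on [0,1], so largest k = 1.

1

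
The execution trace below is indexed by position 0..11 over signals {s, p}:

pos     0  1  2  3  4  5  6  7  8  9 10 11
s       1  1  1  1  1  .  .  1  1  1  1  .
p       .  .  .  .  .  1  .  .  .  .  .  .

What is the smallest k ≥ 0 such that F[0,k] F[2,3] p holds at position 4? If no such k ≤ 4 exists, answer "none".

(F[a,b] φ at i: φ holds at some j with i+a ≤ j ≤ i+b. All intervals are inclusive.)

Scan j = 4,5,… for F[2,3] p:
  j=4: fails
  j=5: fails
  j=6: fails
  j=7: fails
  j=8: fails
No j in [4,8] satisfies it → none.

none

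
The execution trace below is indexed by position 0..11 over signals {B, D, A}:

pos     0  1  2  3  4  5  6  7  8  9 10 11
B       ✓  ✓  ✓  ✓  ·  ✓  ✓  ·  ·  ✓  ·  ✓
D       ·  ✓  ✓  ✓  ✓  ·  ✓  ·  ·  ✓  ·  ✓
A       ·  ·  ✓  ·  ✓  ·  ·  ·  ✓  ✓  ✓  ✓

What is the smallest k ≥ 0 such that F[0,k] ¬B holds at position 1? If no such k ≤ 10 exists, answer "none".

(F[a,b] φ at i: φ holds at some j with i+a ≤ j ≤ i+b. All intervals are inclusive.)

3

Scan j = 1,2,… for ¬B:
  j=1: fails
  j=2: fails
  j=3: fails
  j=4: holds
First hit at j=4, so smallest k = 4-1 = 3.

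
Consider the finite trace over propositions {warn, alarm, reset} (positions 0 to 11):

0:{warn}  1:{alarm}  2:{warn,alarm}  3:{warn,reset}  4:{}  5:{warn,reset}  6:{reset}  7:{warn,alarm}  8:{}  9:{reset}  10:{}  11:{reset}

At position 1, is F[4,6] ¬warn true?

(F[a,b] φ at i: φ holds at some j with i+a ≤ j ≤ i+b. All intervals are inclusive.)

Check ¬warn at each j in [5,7]:
  j=5: false
  j=6: true
  j=7: false
Found at j=6 → formula holds.

Holds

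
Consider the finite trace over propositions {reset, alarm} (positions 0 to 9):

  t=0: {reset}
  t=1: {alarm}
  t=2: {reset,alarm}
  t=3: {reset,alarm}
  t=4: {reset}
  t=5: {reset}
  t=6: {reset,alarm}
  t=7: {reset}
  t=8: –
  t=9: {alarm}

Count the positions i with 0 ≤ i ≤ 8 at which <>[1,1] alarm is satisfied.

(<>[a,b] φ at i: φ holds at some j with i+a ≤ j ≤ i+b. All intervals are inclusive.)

Evaluate at each i in [0,8]:
  i=0: ✓ (witness j=1)
  i=1: ✓ (witness j=2)
  i=2: ✓ (witness j=3)
  i=3: ✗ (none in [4,4])
  i=4: ✗ (none in [5,5])
  i=5: ✓ (witness j=6)
  i=6: ✗ (none in [7,7])
  i=7: ✗ (none in [8,8])
  i=8: ✓ (witness j=9)
Positions where it holds: {0, 1, 2, 5, 8} → 5.

5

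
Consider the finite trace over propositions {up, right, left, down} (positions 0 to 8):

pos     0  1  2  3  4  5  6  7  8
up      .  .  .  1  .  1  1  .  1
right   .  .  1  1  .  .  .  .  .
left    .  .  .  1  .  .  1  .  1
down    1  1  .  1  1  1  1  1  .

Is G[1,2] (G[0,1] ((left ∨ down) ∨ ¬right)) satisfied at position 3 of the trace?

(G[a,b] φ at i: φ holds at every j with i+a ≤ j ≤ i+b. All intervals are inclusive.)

Holds

Check G[0,1] ((left ∨ down) ∨ ¬right) at every j in [4,5]:
  j=4: holds on [4,5]
  j=5: holds on [5,6]
All positions satisfy it → formula holds.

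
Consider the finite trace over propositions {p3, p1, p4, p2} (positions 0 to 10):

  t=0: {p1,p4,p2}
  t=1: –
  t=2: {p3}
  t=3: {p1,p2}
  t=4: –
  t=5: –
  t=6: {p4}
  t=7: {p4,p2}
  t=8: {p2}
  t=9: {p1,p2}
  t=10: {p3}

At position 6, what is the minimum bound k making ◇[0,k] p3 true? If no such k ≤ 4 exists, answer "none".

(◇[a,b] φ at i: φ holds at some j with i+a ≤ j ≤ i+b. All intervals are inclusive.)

Scan j = 6,7,… for p3:
  j=6: fails
  j=7: fails
  j=8: fails
  j=9: fails
  j=10: holds
First hit at j=10, so smallest k = 10-6 = 4.

4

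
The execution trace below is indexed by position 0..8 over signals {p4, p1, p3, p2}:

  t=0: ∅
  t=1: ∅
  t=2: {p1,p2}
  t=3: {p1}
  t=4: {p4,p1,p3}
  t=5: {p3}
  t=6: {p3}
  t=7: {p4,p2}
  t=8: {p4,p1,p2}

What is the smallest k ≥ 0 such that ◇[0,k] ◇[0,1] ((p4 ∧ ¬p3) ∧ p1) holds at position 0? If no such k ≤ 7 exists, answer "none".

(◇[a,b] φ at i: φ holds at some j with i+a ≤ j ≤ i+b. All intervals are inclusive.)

7

Scan j = 0,1,… for ◇[0,1] ((p4 ∧ ¬p3) ∧ p1):
  j=0: fails
  j=1: fails
  j=2: fails
  j=3: fails
  j=4: fails
  j=5: fails
  j=6: fails
  j=7: holds
First hit at j=7, so smallest k = 7-0 = 7.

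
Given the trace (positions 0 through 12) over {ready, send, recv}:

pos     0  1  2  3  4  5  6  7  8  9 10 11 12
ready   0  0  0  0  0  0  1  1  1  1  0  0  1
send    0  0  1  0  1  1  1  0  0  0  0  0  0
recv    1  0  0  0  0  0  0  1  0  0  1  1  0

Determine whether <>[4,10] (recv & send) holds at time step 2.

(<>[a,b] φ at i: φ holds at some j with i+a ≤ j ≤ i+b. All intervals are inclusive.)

Check (recv & send) at each j in [6,12]:
  j=6: false
  j=7: false
  j=8: false
  j=9: false
  j=10: false
  j=11: false
  j=12: false
No position in the window satisfies it → formula fails.

No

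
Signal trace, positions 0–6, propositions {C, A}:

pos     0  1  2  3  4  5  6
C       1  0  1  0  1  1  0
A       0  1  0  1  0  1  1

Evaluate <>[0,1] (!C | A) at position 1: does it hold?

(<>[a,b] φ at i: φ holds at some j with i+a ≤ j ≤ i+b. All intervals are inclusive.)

Holds

Check (!C | A) at each j in [1,2]:
  j=1: true
  j=2: false
Found at j=1 → formula holds.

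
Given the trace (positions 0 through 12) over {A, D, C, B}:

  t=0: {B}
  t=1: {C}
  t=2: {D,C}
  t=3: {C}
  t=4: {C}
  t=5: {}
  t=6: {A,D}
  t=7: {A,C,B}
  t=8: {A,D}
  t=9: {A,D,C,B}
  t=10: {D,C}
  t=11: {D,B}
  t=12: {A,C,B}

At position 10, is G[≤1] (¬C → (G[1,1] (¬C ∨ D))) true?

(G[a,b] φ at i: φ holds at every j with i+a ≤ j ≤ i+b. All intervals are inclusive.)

Check (¬C → (G[1,1] (¬C ∨ D))) at every j in [10,11]:
  j=10: antecedent false → ✓
  j=11: antecedent true; consequent fails at 12 → ✗
Fails at j=11 → formula fails.

No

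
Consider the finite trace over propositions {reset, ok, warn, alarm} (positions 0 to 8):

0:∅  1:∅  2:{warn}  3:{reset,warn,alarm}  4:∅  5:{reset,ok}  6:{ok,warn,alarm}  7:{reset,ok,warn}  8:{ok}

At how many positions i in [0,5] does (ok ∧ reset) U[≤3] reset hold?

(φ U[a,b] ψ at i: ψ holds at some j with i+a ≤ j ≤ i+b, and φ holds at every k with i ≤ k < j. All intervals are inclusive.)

Evaluate at each i in [0,5]:
  i=0: ✗ (lhs fails at k=0 before rhs at j=3)
  i=1: ✗ (lhs fails at k=1 before rhs at j=3)
  i=2: ✗ (lhs fails at k=2 before rhs at j=3)
  i=3: ✓ (rhs at j=3)
  i=4: ✗ (lhs fails at k=4 before rhs at j=5)
  i=5: ✓ (rhs at j=5)
Positions where it holds: {3, 5} → 2.

2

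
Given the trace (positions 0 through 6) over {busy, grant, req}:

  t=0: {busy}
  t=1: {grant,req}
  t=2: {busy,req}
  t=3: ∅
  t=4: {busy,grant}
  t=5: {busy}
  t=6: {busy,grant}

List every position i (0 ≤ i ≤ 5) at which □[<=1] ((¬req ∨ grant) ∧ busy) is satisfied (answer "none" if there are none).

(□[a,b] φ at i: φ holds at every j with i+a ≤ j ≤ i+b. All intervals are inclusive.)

4, 5

Evaluate at each i in [0,5]:
  i=0: ✗ (fails at j=1)
  i=1: ✗ (fails at j=1)
  i=2: ✗ (fails at j=2)
  i=3: ✗ (fails at j=3)
  i=4: ✓ (all of [4,5])
  i=5: ✓ (all of [5,6])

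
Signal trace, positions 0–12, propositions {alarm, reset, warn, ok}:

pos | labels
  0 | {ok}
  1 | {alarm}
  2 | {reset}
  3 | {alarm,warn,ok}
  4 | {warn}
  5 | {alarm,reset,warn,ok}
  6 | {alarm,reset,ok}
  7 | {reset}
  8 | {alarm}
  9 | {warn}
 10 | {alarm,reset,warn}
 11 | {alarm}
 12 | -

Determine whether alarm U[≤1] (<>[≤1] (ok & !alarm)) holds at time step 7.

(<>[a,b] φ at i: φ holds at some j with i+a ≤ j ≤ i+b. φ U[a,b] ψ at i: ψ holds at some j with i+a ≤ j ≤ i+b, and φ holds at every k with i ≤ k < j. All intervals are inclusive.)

Need some j in [7,8] with <>[≤1] (ok & !alarm), and alarm at every k in [7,j-1].
  j=7: <>[≤1] (ok & !alarm) — fails (none in [7,8]).
  j=8: <>[≤1] (ok & !alarm) — fails (none in [8,9]).
No j in the window works → until fails.

False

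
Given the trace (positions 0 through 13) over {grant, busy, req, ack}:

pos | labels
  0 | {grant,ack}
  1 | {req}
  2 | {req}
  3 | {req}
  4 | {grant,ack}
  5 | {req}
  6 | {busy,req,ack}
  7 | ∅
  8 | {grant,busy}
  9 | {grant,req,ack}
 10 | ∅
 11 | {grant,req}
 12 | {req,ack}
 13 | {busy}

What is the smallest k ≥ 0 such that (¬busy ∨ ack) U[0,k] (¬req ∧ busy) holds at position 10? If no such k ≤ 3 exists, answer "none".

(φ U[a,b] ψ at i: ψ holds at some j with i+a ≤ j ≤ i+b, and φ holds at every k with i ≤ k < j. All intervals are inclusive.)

3

Need earliest j ≥ 10 with (¬req ∧ busy), and (¬busy ∨ ack) at every k in [10,j-1].
  j=10: rhs fails.
  j=11: rhs fails.
  j=12: rhs fails.
  j=13: rhs holds; lhs holds on [10,12]. k = 3.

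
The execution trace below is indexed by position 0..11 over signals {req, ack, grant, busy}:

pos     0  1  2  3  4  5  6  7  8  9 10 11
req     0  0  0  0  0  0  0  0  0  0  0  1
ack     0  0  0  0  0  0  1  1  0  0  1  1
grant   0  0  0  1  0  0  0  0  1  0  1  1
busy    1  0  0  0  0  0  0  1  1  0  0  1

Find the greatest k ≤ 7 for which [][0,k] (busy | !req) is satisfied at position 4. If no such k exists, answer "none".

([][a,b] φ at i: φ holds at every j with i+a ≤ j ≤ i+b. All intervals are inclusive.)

7

(busy | !req) must hold from j=4 onward; find where it first fails.
  j=4: holds
  j=5: holds
  j=6: holds
  j=7: holds
  j=8: holds
  j=9: holds
  j=10: holds
  j=11: holds
Holds through j=11; largest k = 7.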